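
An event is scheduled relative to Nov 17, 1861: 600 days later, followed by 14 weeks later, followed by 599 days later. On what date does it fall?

Counting forward 600 days from November 17, 1861:
November has 30 days, so 30 − 17 = 13 days remain after November 17, 1861; 600 − 13 = 587 left.
December 1861 has 31 days: 587 − 31 = 556 left.
January 1862 has 31 days: 556 − 31 = 525 left.
February 1862 has 28 days (1862 is not a leap year): 525 − 28 = 497 left.
March 1862 has 31 days: 497 − 31 = 466 left.
April 1862 has 30 days: 466 − 30 = 436 left.
May 1862 has 31 days: 436 − 31 = 405 left.
June 1862 has 30 days: 405 − 30 = 375 left.
July 1862 has 31 days: 375 − 31 = 344 left.
August 1862 has 31 days: 344 − 31 = 313 left.
September 1862 has 30 days: 313 − 30 = 283 left.
October 1862 has 31 days: 283 − 31 = 252 left.
November 1862 has 30 days: 252 − 30 = 222 left.
December 1862 has 31 days: 222 − 31 = 191 left.
January 1863 has 31 days: 191 − 31 = 160 left.
February 1863 has 28 days (1863 is not a leap year): 160 − 28 = 132 left.
March 1863 has 31 days: 132 − 31 = 101 left.
April 1863 has 30 days: 101 − 30 = 71 left.
May 1863 has 31 days: 71 − 31 = 40 left.
June 1863 has 30 days: 40 − 30 = 10 left.
10 days into July 1863 → July 10, 1863.
Advancing 14 weeks (= 98 days) from July 10, 1863:
July has 31 days, so 31 − 10 = 21 days remain after July 10, 1863; 98 − 21 = 77 left.
August 1863 has 31 days: 77 − 31 = 46 left.
September 1863 has 30 days: 46 − 30 = 16 left.
16 days into October 1863 → October 16, 1863.
Advancing 599 days from October 16, 1863:
October has 31 days, so 31 − 16 = 15 days remain after October 16, 1863; 599 − 15 = 584 left.
November 1863 has 30 days: 584 − 30 = 554 left.
December 1863 has 31 days: 554 − 31 = 523 left.
January 1864 has 31 days: 523 − 31 = 492 left.
February 1864 has 29 days (1864 is a leap year): 492 − 29 = 463 left.
March 1864 has 31 days: 463 − 31 = 432 left.
April 1864 has 30 days: 432 − 30 = 402 left.
May 1864 has 31 days: 402 − 31 = 371 left.
June 1864 has 30 days: 371 − 30 = 341 left.
July 1864 has 31 days: 341 − 31 = 310 left.
August 1864 has 31 days: 310 − 31 = 279 left.
September 1864 has 30 days: 279 − 30 = 249 left.
October 1864 has 31 days: 249 − 31 = 218 left.
November 1864 has 30 days: 218 − 30 = 188 left.
December 1864 has 31 days: 188 − 31 = 157 left.
January 1865 has 31 days: 157 − 31 = 126 left.
February 1865 has 28 days (1865 is not a leap year): 126 − 28 = 98 left.
March 1865 has 31 days: 98 − 31 = 67 left.
April 1865 has 30 days: 67 − 30 = 37 left.
May 1865 has 31 days: 37 − 31 = 6 left.
6 days into June 1865 → June 6, 1865.

June 6, 1865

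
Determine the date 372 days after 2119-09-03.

September 9, 2120

Adding 372 days from September 3, 2119.
September has 30 days, so 30 − 3 = 27 days remain after September 3, 2119; 372 − 27 = 345 left.
October 2119 has 31 days: 345 − 31 = 314 left.
November 2119 has 30 days: 314 − 30 = 284 left.
December 2119 has 31 days: 284 − 31 = 253 left.
January 2120 has 31 days: 253 − 31 = 222 left.
February 2120 has 29 days (2120 is a leap year): 222 − 29 = 193 left.
March 2120 has 31 days: 193 − 31 = 162 left.
April 2120 has 30 days: 162 − 30 = 132 left.
May 2120 has 31 days: 132 − 31 = 101 left.
June 2120 has 30 days: 101 − 30 = 71 left.
July 2120 has 31 days: 71 − 31 = 40 left.
August 2120 has 31 days: 40 − 31 = 9 left.
9 days into September 2120 → September 9, 2120.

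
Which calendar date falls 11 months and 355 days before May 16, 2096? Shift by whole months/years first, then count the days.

June 26, 2094

Subtracting 11 months and 355 days from May 16, 2096: first the month/year part, then the days.
month 5 − 11 = -6, which is month 6 of year 2095 → June 2095.
Day 16 is valid in June, giving June 16, 2095.
Now subtract 355 days from June 16, 2095.
Going back 16 days from June 16, 2095 reaches the end of the previous month; 355 − 16 = 339 left.
May 2095 has 31 days: 339 − 31 = 308 left.
April 2095 has 30 days: 308 − 30 = 278 left.
March 2095 has 31 days: 278 − 31 = 247 left.
February 2095 has 28 days (2095 is not a leap year): 247 − 28 = 219 left.
January 2095 has 31 days: 219 − 31 = 188 left.
December 2094 has 31 days: 188 − 31 = 157 left.
November 2094 has 30 days: 157 − 30 = 127 left.
October 2094 has 31 days: 127 − 31 = 96 left.
September 2094 has 30 days: 96 − 30 = 66 left.
August 2094 has 31 days: 66 − 31 = 35 left.
July 2094 has 31 days: 35 − 31 = 4 left.
June 2094 has 30 days; 30 − 4 = 26 → June 26, 2094.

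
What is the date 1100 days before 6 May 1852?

Subtracting 1100 days from May 6, 1852.
Going back 6 days from May 6, 1852 reaches the end of the previous month; 1100 − 6 = 1094 left.
April 1852 has 30 days: 1094 − 30 = 1064 left.
March 1852 has 31 days: 1064 − 31 = 1033 left.
February 1852 has 29 days (1852 is a leap year): 1033 − 29 = 1004 left.
January 1852 has 31 days: 1004 − 31 = 973 left.
December 1851 has 31 days: 973 − 31 = 942 left.
November 1851 has 30 days: 942 − 30 = 912 left.
October 1851 has 31 days: 912 − 31 = 881 left.
September 1851 has 30 days: 881 − 30 = 851 left.
August 1851 has 31 days: 851 − 31 = 820 left.
July 1851 has 31 days: 820 − 31 = 789 left.
June 1851 has 30 days: 789 − 30 = 759 left.
May 1851 has 31 days: 759 − 31 = 728 left.
April 1851 has 30 days: 728 − 30 = 698 left.
March 1851 has 31 days: 698 − 31 = 667 left.
February 1851 has 28 days (1851 is not a leap year): 667 − 28 = 639 left.
January 1851 has 31 days: 639 − 31 = 608 left.
December 1850 has 31 days: 608 − 31 = 577 left.
November 1850 has 30 days: 577 − 30 = 547 left.
October 1850 has 31 days: 547 − 31 = 516 left.
September 1850 has 30 days: 516 − 30 = 486 left.
August 1850 has 31 days: 486 − 31 = 455 left.
July 1850 has 31 days: 455 − 31 = 424 left.
June 1850 has 30 days: 424 − 30 = 394 left.
May 1850 has 31 days: 394 − 31 = 363 left.
April 1850 has 30 days: 363 − 30 = 333 left.
March 1850 has 31 days: 333 − 31 = 302 left.
February 1850 has 28 days (1850 is not a leap year): 302 − 28 = 274 left.
January 1850 has 31 days: 274 − 31 = 243 left.
December 1849 has 31 days: 243 − 31 = 212 left.
November 1849 has 30 days: 212 − 30 = 182 left.
October 1849 has 31 days: 182 − 31 = 151 left.
September 1849 has 30 days: 151 − 30 = 121 left.
August 1849 has 31 days: 121 − 31 = 90 left.
July 1849 has 31 days: 90 − 31 = 59 left.
June 1849 has 30 days: 59 − 30 = 29 left.
May 1849 has 31 days; 31 − 29 = 2 → May 2, 1849.

May 2, 1849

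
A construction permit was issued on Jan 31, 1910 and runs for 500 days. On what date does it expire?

Adding 500 days from January 31, 1910.
January has 31 days, so 31 − 31 = 0 days remain after January 31, 1910; 500 − 0 = 500 left.
February 1910 has 28 days (1910 is not a leap year): 500 − 28 = 472 left.
March 1910 has 31 days: 472 − 31 = 441 left.
April 1910 has 30 days: 441 − 30 = 411 left.
May 1910 has 31 days: 411 − 31 = 380 left.
June 1910 has 30 days: 380 − 30 = 350 left.
July 1910 has 31 days: 350 − 31 = 319 left.
August 1910 has 31 days: 319 − 31 = 288 left.
September 1910 has 30 days: 288 − 30 = 258 left.
October 1910 has 31 days: 258 − 31 = 227 left.
November 1910 has 30 days: 227 − 30 = 197 left.
December 1910 has 31 days: 197 − 31 = 166 left.
January 1911 has 31 days: 166 − 31 = 135 left.
February 1911 has 28 days (1911 is not a leap year): 135 − 28 = 107 left.
March 1911 has 31 days: 107 − 31 = 76 left.
April 1911 has 30 days: 76 − 30 = 46 left.
May 1911 has 31 days: 46 − 31 = 15 left.
15 days into June 1911 → June 15, 1911.

June 15, 1911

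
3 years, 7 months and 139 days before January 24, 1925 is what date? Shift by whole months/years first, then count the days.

February 5, 1921

Subtracting 3 years, 7 months and 139 days from January 24, 1925: first the month/year part, then the days.
-3 years → 1922; month 1 − 7 = -6, which is month 6 of year 1921 → June 1921.
Day 24 is valid in June, giving June 24, 1921.
Now subtract 139 days from June 24, 1921.
Going back 24 days from June 24, 1921 reaches the end of the previous month; 139 − 24 = 115 left.
May 1921 has 31 days: 115 − 31 = 84 left.
April 1921 has 30 days: 84 − 30 = 54 left.
March 1921 has 31 days: 54 − 31 = 23 left.
February 1921 has 28 days; 28 − 23 = 5 → February 5, 1921.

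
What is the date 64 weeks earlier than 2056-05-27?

March 6, 2055

Going back 64 weeks = 448 days from May 27, 2056.
Going back 27 days from May 27, 2056 reaches the end of the previous month; 448 − 27 = 421 left.
April 2056 has 30 days: 421 − 30 = 391 left.
March 2056 has 31 days: 391 − 31 = 360 left.
February 2056 has 29 days (2056 is a leap year): 360 − 29 = 331 left.
January 2056 has 31 days: 331 − 31 = 300 left.
December 2055 has 31 days: 300 − 31 = 269 left.
November 2055 has 30 days: 269 − 30 = 239 left.
October 2055 has 31 days: 239 − 31 = 208 left.
September 2055 has 30 days: 208 − 30 = 178 left.
August 2055 has 31 days: 178 − 31 = 147 left.
July 2055 has 31 days: 147 − 31 = 116 left.
June 2055 has 30 days: 116 − 30 = 86 left.
May 2055 has 31 days: 86 − 31 = 55 left.
April 2055 has 30 days: 55 − 30 = 25 left.
March 2055 has 31 days; 31 − 25 = 6 → March 6, 2055.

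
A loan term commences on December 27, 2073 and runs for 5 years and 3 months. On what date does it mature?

March 27, 2079

Adding 5 years and 3 months from December 27, 2073.
+5 years → 2078; month 12 + 3 = 15, which is month 3 of year 2079 → March 2079.
Day 27 is valid in March, giving March 27, 2079.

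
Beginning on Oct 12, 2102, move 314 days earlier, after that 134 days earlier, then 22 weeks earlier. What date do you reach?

Counting back 314 days from October 12, 2102:
Going back 12 days from October 12, 2102 reaches the end of the previous month; 314 − 12 = 302 left.
September 2102 has 30 days: 302 − 30 = 272 left.
August 2102 has 31 days: 272 − 31 = 241 left.
July 2102 has 31 days: 241 − 31 = 210 left.
June 2102 has 30 days: 210 − 30 = 180 left.
May 2102 has 31 days: 180 − 31 = 149 left.
April 2102 has 30 days: 149 − 30 = 119 left.
March 2102 has 31 days: 119 − 31 = 88 left.
February 2102 has 28 days (2102 is not a leap year): 88 − 28 = 60 left.
January 2102 has 31 days: 60 − 31 = 29 left.
December 2101 has 31 days; 31 − 29 = 2 → December 2, 2101.
Subtracting 134 days from December 2, 2101:
Going back 2 days from December 2, 2101 reaches the end of the previous month; 134 − 2 = 132 left.
November 2101 has 30 days: 132 − 30 = 102 left.
October 2101 has 31 days: 102 − 31 = 71 left.
September 2101 has 30 days: 71 − 30 = 41 left.
August 2101 has 31 days: 41 − 31 = 10 left.
July 2101 has 31 days; 31 − 10 = 21 → July 21, 2101.
Going back 22 weeks (= 154 days) from July 21, 2101:
Going back 21 days from July 21, 2101 reaches the end of the previous month; 154 − 21 = 133 left.
June 2101 has 30 days: 133 − 30 = 103 left.
May 2101 has 31 days: 103 − 31 = 72 left.
April 2101 has 30 days: 72 − 30 = 42 left.
March 2101 has 31 days: 42 − 31 = 11 left.
February 2101 has 28 days; 28 − 11 = 17 → February 17, 2101.

February 17, 2101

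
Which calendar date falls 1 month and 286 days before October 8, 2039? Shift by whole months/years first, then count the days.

November 26, 2038

Subtracting 1 month and 286 days from October 8, 2039: first the month/year part, then the days.
month 10 − 1 = 9 → September 2039.
Day 8 is valid in September, giving September 8, 2039.
Now subtract 286 days from September 8, 2039.
Going back 8 days from September 8, 2039 reaches the end of the previous month; 286 − 8 = 278 left.
August 2039 has 31 days: 278 − 31 = 247 left.
July 2039 has 31 days: 247 − 31 = 216 left.
June 2039 has 30 days: 216 − 30 = 186 left.
May 2039 has 31 days: 186 − 31 = 155 left.
April 2039 has 30 days: 155 − 30 = 125 left.
March 2039 has 31 days: 125 − 31 = 94 left.
February 2039 has 28 days (2039 is not a leap year): 94 − 28 = 66 left.
January 2039 has 31 days: 66 − 31 = 35 left.
December 2038 has 31 days: 35 − 31 = 4 left.
November 2038 has 30 days; 30 − 4 = 26 → November 26, 2038.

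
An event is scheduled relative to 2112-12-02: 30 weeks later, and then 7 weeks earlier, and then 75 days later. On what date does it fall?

July 26, 2113

Advancing 30 weeks (= 210 days) from December 2, 2112:
December has 31 days, so 31 − 2 = 29 days remain after December 2, 2112; 210 − 29 = 181 left.
January 2113 has 31 days: 181 − 31 = 150 left.
February 2113 has 28 days (2113 is not a leap year): 150 − 28 = 122 left.
March 2113 has 31 days: 122 − 31 = 91 left.
April 2113 has 30 days: 91 − 30 = 61 left.
May 2113 has 31 days: 61 − 31 = 30 left.
30 days into June 2113 → June 30, 2113.
Counting back 7 weeks (= 49 days) from June 30, 2113:
Going back 30 days from June 30, 2113 reaches the end of the previous month; 49 − 30 = 19 left.
May 2113 has 31 days; 31 − 19 = 12 → May 12, 2113.
Counting forward 75 days from May 12, 2113:
May has 31 days, so 31 − 12 = 19 days remain after May 12, 2113; 75 − 19 = 56 left.
June 2113 has 30 days: 56 − 30 = 26 left.
26 days into July 2113 → July 26, 2113.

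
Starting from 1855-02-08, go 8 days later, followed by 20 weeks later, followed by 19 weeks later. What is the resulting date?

Counting forward 8 days from February 8, 1855:
February has 28 days; 8 + 8 = 16, still in February.
Adding 20 weeks (= 140 days) from February 16, 1855:
February has 28 days, so 28 − 16 = 12 days remain after February 16, 1855; 140 − 12 = 128 left.
March 1855 has 31 days: 128 − 31 = 97 left.
April 1855 has 30 days: 97 − 30 = 67 left.
May 1855 has 31 days: 67 − 31 = 36 left.
June 1855 has 30 days: 36 − 30 = 6 left.
6 days into July 1855 → July 6, 1855.
Adding 19 weeks (= 133 days) from July 6, 1855:
July has 31 days, so 31 − 6 = 25 days remain after July 6, 1855; 133 − 25 = 108 left.
August 1855 has 31 days: 108 − 31 = 77 left.
September 1855 has 30 days: 77 − 30 = 47 left.
October 1855 has 31 days: 47 − 31 = 16 left.
16 days into November 1855 → November 16, 1855.

November 16, 1855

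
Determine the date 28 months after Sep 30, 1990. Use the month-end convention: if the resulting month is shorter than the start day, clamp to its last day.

Advancing 28 months from September 30, 1990.
month 9 + 28 = 37, which is month 1 of year 1993 → January 1993.
Day 30 is valid in January, giving January 30, 1993.

January 30, 1993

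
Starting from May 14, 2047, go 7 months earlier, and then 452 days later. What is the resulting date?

January 9, 2048

Counting back 7 months from May 14, 2047:
month 5 − 7 = -2, which is month 10 of year 2046 → October 2046.
Day 14 is valid in October, giving October 14, 2046.
Counting forward 452 days from October 14, 2046:
October has 31 days, so 31 − 14 = 17 days remain after October 14, 2046; 452 − 17 = 435 left.
November 2046 has 30 days: 435 − 30 = 405 left.
December 2046 has 31 days: 405 − 31 = 374 left.
January 2047 has 31 days: 374 − 31 = 343 left.
February 2047 has 28 days (2047 is not a leap year): 343 − 28 = 315 left.
March 2047 has 31 days: 315 − 31 = 284 left.
April 2047 has 30 days: 284 − 30 = 254 left.
May 2047 has 31 days: 254 − 31 = 223 left.
June 2047 has 30 days: 223 − 30 = 193 left.
July 2047 has 31 days: 193 − 31 = 162 left.
August 2047 has 31 days: 162 − 31 = 131 left.
September 2047 has 30 days: 131 − 30 = 101 left.
October 2047 has 31 days: 101 − 31 = 70 left.
November 2047 has 30 days: 70 − 30 = 40 left.
December 2047 has 31 days: 40 − 31 = 9 left.
9 days into January 2048 → January 9, 2048.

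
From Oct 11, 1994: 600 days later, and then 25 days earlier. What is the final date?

Counting forward 600 days from October 11, 1994:
October has 31 days, so 31 − 11 = 20 days remain after October 11, 1994; 600 − 20 = 580 left.
November 1994 has 30 days: 580 − 30 = 550 left.
December 1994 has 31 days: 550 − 31 = 519 left.
January 1995 has 31 days: 519 − 31 = 488 left.
February 1995 has 28 days (1995 is not a leap year): 488 − 28 = 460 left.
March 1995 has 31 days: 460 − 31 = 429 left.
April 1995 has 30 days: 429 − 30 = 399 left.
May 1995 has 31 days: 399 − 31 = 368 left.
June 1995 has 30 days: 368 − 30 = 338 left.
July 1995 has 31 days: 338 − 31 = 307 left.
August 1995 has 31 days: 307 − 31 = 276 left.
September 1995 has 30 days: 276 − 30 = 246 left.
October 1995 has 31 days: 246 − 31 = 215 left.
November 1995 has 30 days: 215 − 30 = 185 left.
December 1995 has 31 days: 185 − 31 = 154 left.
January 1996 has 31 days: 154 − 31 = 123 left.
February 1996 has 29 days (1996 is a leap year): 123 − 29 = 94 left.
March 1996 has 31 days: 94 − 31 = 63 left.
April 1996 has 30 days: 63 − 30 = 33 left.
May 1996 has 31 days: 33 − 31 = 2 left.
2 days into June 1996 → June 2, 1996.
Going back 25 days from June 2, 1996:
Going back 2 days from June 2, 1996 reaches the end of the previous month; 25 − 2 = 23 left.
May 1996 has 31 days; 31 − 23 = 8 → May 8, 1996.

May 8, 1996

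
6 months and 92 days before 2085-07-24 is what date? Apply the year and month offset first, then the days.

October 24, 2084

Counting back 6 months and 92 days from July 24, 2085: first the month/year part, then the days.
month 7 − 6 = 1 → January 2085.
Day 24 is valid in January, giving January 24, 2085.
Now subtract 92 days from January 24, 2085.
Going back 24 days from January 24, 2085 reaches the end of the previous month; 92 − 24 = 68 left.
December 2084 has 31 days: 68 − 31 = 37 left.
November 2084 has 30 days: 37 − 30 = 7 left.
October 2084 has 31 days; 31 − 7 = 24 → October 24, 2084.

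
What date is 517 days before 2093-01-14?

Counting back 517 days from January 14, 2093.
Going back 14 days from January 14, 2093 reaches the end of the previous month; 517 − 14 = 503 left.
December 2092 has 31 days: 503 − 31 = 472 left.
November 2092 has 30 days: 472 − 30 = 442 left.
October 2092 has 31 days: 442 − 31 = 411 left.
September 2092 has 30 days: 411 − 30 = 381 left.
August 2092 has 31 days: 381 − 31 = 350 left.
July 2092 has 31 days: 350 − 31 = 319 left.
June 2092 has 30 days: 319 − 30 = 289 left.
May 2092 has 31 days: 289 − 31 = 258 left.
April 2092 has 30 days: 258 − 30 = 228 left.
March 2092 has 31 days: 228 − 31 = 197 left.
February 2092 has 29 days (2092 is a leap year): 197 − 29 = 168 left.
January 2092 has 31 days: 168 − 31 = 137 left.
December 2091 has 31 days: 137 − 31 = 106 left.
November 2091 has 30 days: 106 − 30 = 76 left.
October 2091 has 31 days: 76 − 31 = 45 left.
September 2091 has 30 days: 45 − 30 = 15 left.
August 2091 has 31 days; 31 − 15 = 16 → August 16, 2091.

August 16, 2091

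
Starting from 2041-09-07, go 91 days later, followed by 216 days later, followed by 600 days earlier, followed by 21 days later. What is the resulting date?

Adding 91 days from September 7, 2041:
September has 30 days, so 30 − 7 = 23 days remain after September 7, 2041; 91 − 23 = 68 left.
October 2041 has 31 days: 68 − 31 = 37 left.
November 2041 has 30 days: 37 − 30 = 7 left.
7 days into December 2041 → December 7, 2041.
Counting forward 216 days from December 7, 2041:
December has 31 days, so 31 − 7 = 24 days remain after December 7, 2041; 216 − 24 = 192 left.
January 2042 has 31 days: 192 − 31 = 161 left.
February 2042 has 28 days (2042 is not a leap year): 161 − 28 = 133 left.
March 2042 has 31 days: 133 − 31 = 102 left.
April 2042 has 30 days: 102 − 30 = 72 left.
May 2042 has 31 days: 72 − 31 = 41 left.
June 2042 has 30 days: 41 − 30 = 11 left.
11 days into July 2042 → July 11, 2042.
Subtracting 600 days from July 11, 2042:
Going back 11 days from July 11, 2042 reaches the end of the previous month; 600 − 11 = 589 left.
June 2042 has 30 days: 589 − 30 = 559 left.
May 2042 has 31 days: 559 − 31 = 528 left.
April 2042 has 30 days: 528 − 30 = 498 left.
March 2042 has 31 days: 498 − 31 = 467 left.
February 2042 has 28 days (2042 is not a leap year): 467 − 28 = 439 left.
January 2042 has 31 days: 439 − 31 = 408 left.
December 2041 has 31 days: 408 − 31 = 377 left.
November 2041 has 30 days: 377 − 30 = 347 left.
October 2041 has 31 days: 347 − 31 = 316 left.
September 2041 has 30 days: 316 − 30 = 286 left.
August 2041 has 31 days: 286 − 31 = 255 left.
July 2041 has 31 days: 255 − 31 = 224 left.
June 2041 has 30 days: 224 − 30 = 194 left.
May 2041 has 31 days: 194 − 31 = 163 left.
April 2041 has 30 days: 163 − 30 = 133 left.
March 2041 has 31 days: 133 − 31 = 102 left.
February 2041 has 28 days (2041 is not a leap year): 102 − 28 = 74 left.
January 2041 has 31 days: 74 − 31 = 43 left.
December 2040 has 31 days: 43 − 31 = 12 left.
November 2040 has 30 days; 30 − 12 = 18 → November 18, 2040.
Advancing 21 days from November 18, 2040:
November has 30 days, so 30 − 18 = 12 days remain after November 18, 2040; 21 − 12 = 9 left.
9 days into December 2040 → December 9, 2040.

December 9, 2040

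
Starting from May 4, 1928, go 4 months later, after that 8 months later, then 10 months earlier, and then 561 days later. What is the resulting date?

January 16, 1930

Counting forward 4 months from May 4, 1928:
month 5 + 4 = 9 → September 1928.
Day 4 is valid in September, giving September 4, 1928.
Advancing 8 months from September 4, 1928:
month 9 + 8 = 17, which is month 5 of year 1929 → May 1929.
Day 4 is valid in May, giving May 4, 1929.
Going back 10 months from May 4, 1929:
month 5 − 10 = -5, which is month 7 of year 1928 → July 1928.
Day 4 is valid in July, giving July 4, 1928.
Advancing 561 days from July 4, 1928:
July has 31 days, so 31 − 4 = 27 days remain after July 4, 1928; 561 − 27 = 534 left.
August 1928 has 31 days: 534 − 31 = 503 left.
September 1928 has 30 days: 503 − 30 = 473 left.
October 1928 has 31 days: 473 − 31 = 442 left.
November 1928 has 30 days: 442 − 30 = 412 left.
December 1928 has 31 days: 412 − 31 = 381 left.
January 1929 has 31 days: 381 − 31 = 350 left.
February 1929 has 28 days (1929 is not a leap year): 350 − 28 = 322 left.
March 1929 has 31 days: 322 − 31 = 291 left.
April 1929 has 30 days: 291 − 30 = 261 left.
May 1929 has 31 days: 261 − 31 = 230 left.
June 1929 has 30 days: 230 − 30 = 200 left.
July 1929 has 31 days: 200 − 31 = 169 left.
August 1929 has 31 days: 169 − 31 = 138 left.
September 1929 has 30 days: 138 − 30 = 108 left.
October 1929 has 31 days: 108 − 31 = 77 left.
November 1929 has 30 days: 77 − 30 = 47 left.
December 1929 has 31 days: 47 − 31 = 16 left.
16 days into January 1930 → January 16, 1930.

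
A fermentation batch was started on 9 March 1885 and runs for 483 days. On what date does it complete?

July 5, 1886

Counting forward 483 days from March 9, 1885.
March has 31 days, so 31 − 9 = 22 days remain after March 9, 1885; 483 − 22 = 461 left.
April 1885 has 30 days: 461 − 30 = 431 left.
May 1885 has 31 days: 431 − 31 = 400 left.
June 1885 has 30 days: 400 − 30 = 370 left.
July 1885 has 31 days: 370 − 31 = 339 left.
August 1885 has 31 days: 339 − 31 = 308 left.
September 1885 has 30 days: 308 − 30 = 278 left.
October 1885 has 31 days: 278 − 31 = 247 left.
November 1885 has 30 days: 247 − 30 = 217 left.
December 1885 has 31 days: 217 − 31 = 186 left.
January 1886 has 31 days: 186 − 31 = 155 left.
February 1886 has 28 days (1886 is not a leap year): 155 − 28 = 127 left.
March 1886 has 31 days: 127 − 31 = 96 left.
April 1886 has 30 days: 96 − 30 = 66 left.
May 1886 has 31 days: 66 − 31 = 35 left.
June 1886 has 30 days: 35 − 30 = 5 left.
5 days into July 1886 → July 5, 1886.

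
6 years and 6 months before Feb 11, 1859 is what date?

August 11, 1852

Counting back 6 years and 6 months from February 11, 1859.
-6 years → 1853; month 2 − 6 = -4, which is month 8 of year 1852 → August 1852.
Day 11 is valid in August, giving August 11, 1852.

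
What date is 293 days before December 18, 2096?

Counting back 293 days from December 18, 2096.
Going back 18 days from December 18, 2096 reaches the end of the previous month; 293 − 18 = 275 left.
November 2096 has 30 days: 275 − 30 = 245 left.
October 2096 has 31 days: 245 − 31 = 214 left.
September 2096 has 30 days: 214 − 30 = 184 left.
August 2096 has 31 days: 184 − 31 = 153 left.
July 2096 has 31 days: 153 − 31 = 122 left.
June 2096 has 30 days: 122 − 30 = 92 left.
May 2096 has 31 days: 92 − 31 = 61 left.
April 2096 has 30 days: 61 − 30 = 31 left.
March 2096 has 31 days: 31 − 31 = 0 left.
February 2096 has 29 days; 29 − 0 = 29 → February 29, 2096.

February 29, 2096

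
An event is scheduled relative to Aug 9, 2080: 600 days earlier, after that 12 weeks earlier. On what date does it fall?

Going back 600 days from August 9, 2080:
Going back 9 days from August 9, 2080 reaches the end of the previous month; 600 − 9 = 591 left.
July 2080 has 31 days: 591 − 31 = 560 left.
June 2080 has 30 days: 560 − 30 = 530 left.
May 2080 has 31 days: 530 − 31 = 499 left.
April 2080 has 30 days: 499 − 30 = 469 left.
March 2080 has 31 days: 469 − 31 = 438 left.
February 2080 has 29 days (2080 is a leap year): 438 − 29 = 409 left.
January 2080 has 31 days: 409 − 31 = 378 left.
December 2079 has 31 days: 378 − 31 = 347 left.
November 2079 has 30 days: 347 − 30 = 317 left.
October 2079 has 31 days: 317 − 31 = 286 left.
September 2079 has 30 days: 286 − 30 = 256 left.
August 2079 has 31 days: 256 − 31 = 225 left.
July 2079 has 31 days: 225 − 31 = 194 left.
June 2079 has 30 days: 194 − 30 = 164 left.
May 2079 has 31 days: 164 − 31 = 133 left.
April 2079 has 30 days: 133 − 30 = 103 left.
March 2079 has 31 days: 103 − 31 = 72 left.
February 2079 has 28 days (2079 is not a leap year): 72 − 28 = 44 left.
January 2079 has 31 days: 44 − 31 = 13 left.
December 2078 has 31 days; 31 − 13 = 18 → December 18, 2078.
Subtracting 12 weeks (= 84 days) from December 18, 2078:
Going back 18 days from December 18, 2078 reaches the end of the previous month; 84 − 18 = 66 left.
November 2078 has 30 days: 66 − 30 = 36 left.
October 2078 has 31 days: 36 − 31 = 5 left.
September 2078 has 30 days; 30 − 5 = 25 → September 25, 2078.

September 25, 2078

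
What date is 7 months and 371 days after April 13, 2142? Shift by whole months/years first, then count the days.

November 19, 2143

Adding 7 months and 371 days from April 13, 2142: first the month/year part, then the days.
month 4 + 7 = 11 → November 2142.
Day 13 is valid in November, giving November 13, 2142.
Now add 371 days from November 13, 2142.
November has 30 days, so 30 − 13 = 17 days remain after November 13, 2142; 371 − 17 = 354 left.
December 2142 has 31 days: 354 − 31 = 323 left.
January 2143 has 31 days: 323 − 31 = 292 left.
February 2143 has 28 days (2143 is not a leap year): 292 − 28 = 264 left.
March 2143 has 31 days: 264 − 31 = 233 left.
April 2143 has 30 days: 233 − 30 = 203 left.
May 2143 has 31 days: 203 − 31 = 172 left.
June 2143 has 30 days: 172 − 30 = 142 left.
July 2143 has 31 days: 142 − 31 = 111 left.
August 2143 has 31 days: 111 − 31 = 80 left.
September 2143 has 30 days: 80 − 30 = 50 left.
October 2143 has 31 days: 50 − 31 = 19 left.
19 days into November 2143 → November 19, 2143.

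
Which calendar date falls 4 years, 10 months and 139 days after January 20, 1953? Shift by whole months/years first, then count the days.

April 8, 1958

Adding 4 years, 10 months and 139 days from January 20, 1953: first the month/year part, then the days.
+4 years → 1957; month 1 + 10 = 11 → November 1957.
Day 20 is valid in November, giving November 20, 1957.
Now add 139 days from November 20, 1957.
November has 30 days, so 30 − 20 = 10 days remain after November 20, 1957; 139 − 10 = 129 left.
December 1957 has 31 days: 129 − 31 = 98 left.
January 1958 has 31 days: 98 − 31 = 67 left.
February 1958 has 28 days (1958 is not a leap year): 67 − 28 = 39 left.
March 1958 has 31 days: 39 − 31 = 8 left.
8 days into April 1958 → April 8, 1958.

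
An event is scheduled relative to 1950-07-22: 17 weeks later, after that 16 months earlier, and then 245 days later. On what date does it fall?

March 20, 1950

Counting forward 17 weeks (= 119 days) from July 22, 1950:
July has 31 days, so 31 − 22 = 9 days remain after July 22, 1950; 119 − 9 = 110 left.
August 1950 has 31 days: 110 − 31 = 79 left.
September 1950 has 30 days: 79 − 30 = 49 left.
October 1950 has 31 days: 49 − 31 = 18 left.
18 days into November 1950 → November 18, 1950.
Going back 16 months from November 18, 1950:
month 11 − 16 = -5, which is month 7 of year 1949 → July 1949.
Day 18 is valid in July, giving July 18, 1949.
Advancing 245 days from July 18, 1949:
July has 31 days, so 31 − 18 = 13 days remain after July 18, 1949; 245 − 13 = 232 left.
August 1949 has 31 days: 232 − 31 = 201 left.
September 1949 has 30 days: 201 − 30 = 171 left.
October 1949 has 31 days: 171 − 31 = 140 left.
November 1949 has 30 days: 140 − 30 = 110 left.
December 1949 has 31 days: 110 − 31 = 79 left.
January 1950 has 31 days: 79 − 31 = 48 left.
February 1950 has 28 days (1950 is not a leap year): 48 − 28 = 20 left.
20 days into March 1950 → March 20, 1950.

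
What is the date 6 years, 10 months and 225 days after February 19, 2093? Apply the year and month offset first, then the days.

August 1, 2100

Advancing 6 years, 10 months and 225 days from February 19, 2093: first the month/year part, then the days.
+6 years → 2099; month 2 + 10 = 12 → December 2099.
Day 19 is valid in December, giving December 19, 2099.
Now add 225 days from December 19, 2099.
December has 31 days, so 31 − 19 = 12 days remain after December 19, 2099; 225 − 12 = 213 left.
January 2100 has 31 days: 213 − 31 = 182 left.
February 2100 has 28 days (2100 is not a leap year (divisible by 100 but not 400)): 182 − 28 = 154 left.
March 2100 has 31 days: 154 − 31 = 123 left.
April 2100 has 30 days: 123 − 30 = 93 left.
May 2100 has 31 days: 93 − 31 = 62 left.
June 2100 has 30 days: 62 − 30 = 32 left.
July 2100 has 31 days: 32 − 31 = 1 left.
1 day into August 2100 → August 1, 2100.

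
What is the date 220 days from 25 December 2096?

August 2, 2097

Counting forward 220 days from December 25, 2096.
December has 31 days, so 31 − 25 = 6 days remain after December 25, 2096; 220 − 6 = 214 left.
January 2097 has 31 days: 214 − 31 = 183 left.
February 2097 has 28 days (2097 is not a leap year): 183 − 28 = 155 left.
March 2097 has 31 days: 155 − 31 = 124 left.
April 2097 has 30 days: 124 − 30 = 94 left.
May 2097 has 31 days: 94 − 31 = 63 left.
June 2097 has 30 days: 63 − 30 = 33 left.
July 2097 has 31 days: 33 − 31 = 2 left.
2 days into August 2097 → August 2, 2097.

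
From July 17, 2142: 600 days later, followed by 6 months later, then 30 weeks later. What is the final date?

Counting forward 600 days from July 17, 2142:
July has 31 days, so 31 − 17 = 14 days remain after July 17, 2142; 600 − 14 = 586 left.
August 2142 has 31 days: 586 − 31 = 555 left.
September 2142 has 30 days: 555 − 30 = 525 left.
October 2142 has 31 days: 525 − 31 = 494 left.
November 2142 has 30 days: 494 − 30 = 464 left.
December 2142 has 31 days: 464 − 31 = 433 left.
January 2143 has 31 days: 433 − 31 = 402 left.
February 2143 has 28 days (2143 is not a leap year): 402 − 28 = 374 left.
March 2143 has 31 days: 374 − 31 = 343 left.
April 2143 has 30 days: 343 − 30 = 313 left.
May 2143 has 31 days: 313 − 31 = 282 left.
June 2143 has 30 days: 282 − 30 = 252 left.
July 2143 has 31 days: 252 − 31 = 221 left.
August 2143 has 31 days: 221 − 31 = 190 left.
September 2143 has 30 days: 190 − 30 = 160 left.
October 2143 has 31 days: 160 − 31 = 129 left.
November 2143 has 30 days: 129 − 30 = 99 left.
December 2143 has 31 days: 99 − 31 = 68 left.
January 2144 has 31 days: 68 − 31 = 37 left.
February 2144 has 29 days (2144 is a leap year): 37 − 29 = 8 left.
8 days into March 2144 → March 8, 2144.
Counting forward 6 months from March 8, 2144:
month 3 + 6 = 9 → September 2144.
Day 8 is valid in September, giving September 8, 2144.
Adding 30 weeks (= 210 days) from September 8, 2144:
September has 30 days, so 30 − 8 = 22 days remain after September 8, 2144; 210 − 22 = 188 left.
October 2144 has 31 days: 188 − 31 = 157 left.
November 2144 has 30 days: 157 − 30 = 127 left.
December 2144 has 31 days: 127 − 31 = 96 left.
January 2145 has 31 days: 96 − 31 = 65 left.
February 2145 has 28 days (2145 is not a leap year): 65 − 28 = 37 left.
March 2145 has 31 days: 37 − 31 = 6 left.
6 days into April 2145 → April 6, 2145.

April 6, 2145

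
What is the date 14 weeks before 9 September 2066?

June 3, 2066

Subtracting 14 weeks = 98 days from September 9, 2066.
Going back 9 days from September 9, 2066 reaches the end of the previous month; 98 − 9 = 89 left.
August 2066 has 31 days: 89 − 31 = 58 left.
July 2066 has 31 days: 58 − 31 = 27 left.
June 2066 has 30 days; 30 − 27 = 3 → June 3, 2066.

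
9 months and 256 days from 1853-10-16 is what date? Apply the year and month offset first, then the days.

Counting forward 9 months and 256 days from October 16, 1853: first the month/year part, then the days.
month 10 + 9 = 19, which is month 7 of year 1854 → July 1854.
Day 16 is valid in July, giving July 16, 1854.
Now add 256 days from July 16, 1854.
July has 31 days, so 31 − 16 = 15 days remain after July 16, 1854; 256 − 15 = 241 left.
August 1854 has 31 days: 241 − 31 = 210 left.
September 1854 has 30 days: 210 − 30 = 180 left.
October 1854 has 31 days: 180 − 31 = 149 left.
November 1854 has 30 days: 149 − 30 = 119 left.
December 1854 has 31 days: 119 − 31 = 88 left.
January 1855 has 31 days: 88 − 31 = 57 left.
February 1855 has 28 days (1855 is not a leap year): 57 − 28 = 29 left.
29 days into March 1855 → March 29, 1855.

March 29, 1855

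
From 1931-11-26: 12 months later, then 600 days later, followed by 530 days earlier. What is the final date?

February 4, 1933

Advancing 12 months from November 26, 1931:
month 11 + 12 = 23, which is month 11 of year 1932 → November 1932.
Day 26 is valid in November, giving November 26, 1932.
Counting forward 600 days from November 26, 1932:
November has 30 days, so 30 − 26 = 4 days remain after November 26, 1932; 600 − 4 = 596 left.
December 1932 has 31 days: 596 − 31 = 565 left.
January 1933 has 31 days: 565 − 31 = 534 left.
February 1933 has 28 days (1933 is not a leap year): 534 − 28 = 506 left.
March 1933 has 31 days: 506 − 31 = 475 left.
April 1933 has 30 days: 475 − 30 = 445 left.
May 1933 has 31 days: 445 − 31 = 414 left.
June 1933 has 30 days: 414 − 30 = 384 left.
July 1933 has 31 days: 384 − 31 = 353 left.
August 1933 has 31 days: 353 − 31 = 322 left.
September 1933 has 30 days: 322 − 30 = 292 left.
October 1933 has 31 days: 292 − 31 = 261 left.
November 1933 has 30 days: 261 − 30 = 231 left.
December 1933 has 31 days: 231 − 31 = 200 left.
January 1934 has 31 days: 200 − 31 = 169 left.
February 1934 has 28 days (1934 is not a leap year): 169 − 28 = 141 left.
March 1934 has 31 days: 141 − 31 = 110 left.
April 1934 has 30 days: 110 − 30 = 80 left.
May 1934 has 31 days: 80 − 31 = 49 left.
June 1934 has 30 days: 49 − 30 = 19 left.
19 days into July 1934 → July 19, 1934.
Subtracting 530 days from July 19, 1934:
Going back 19 days from July 19, 1934 reaches the end of the previous month; 530 − 19 = 511 left.
June 1934 has 30 days: 511 − 30 = 481 left.
May 1934 has 31 days: 481 − 31 = 450 left.
April 1934 has 30 days: 450 − 30 = 420 left.
March 1934 has 31 days: 420 − 31 = 389 left.
February 1934 has 28 days (1934 is not a leap year): 389 − 28 = 361 left.
January 1934 has 31 days: 361 − 31 = 330 left.
December 1933 has 31 days: 330 − 31 = 299 left.
November 1933 has 30 days: 299 − 30 = 269 left.
October 1933 has 31 days: 269 − 31 = 238 left.
September 1933 has 30 days: 238 − 30 = 208 left.
August 1933 has 31 days: 208 − 31 = 177 left.
July 1933 has 31 days: 177 − 31 = 146 left.
June 1933 has 30 days: 146 − 30 = 116 left.
May 1933 has 31 days: 116 − 31 = 85 left.
April 1933 has 30 days: 85 − 30 = 55 left.
March 1933 has 31 days: 55 − 31 = 24 left.
February 1933 has 28 days; 28 − 24 = 4 → February 4, 1933.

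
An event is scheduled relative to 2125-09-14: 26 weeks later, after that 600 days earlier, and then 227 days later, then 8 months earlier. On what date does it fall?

July 7, 2124

Adding 26 weeks (= 182 days) from September 14, 2125:
September has 30 days, so 30 − 14 = 16 days remain after September 14, 2125; 182 − 16 = 166 left.
October 2125 has 31 days: 166 − 31 = 135 left.
November 2125 has 30 days: 135 − 30 = 105 left.
December 2125 has 31 days: 105 − 31 = 74 left.
January 2126 has 31 days: 74 − 31 = 43 left.
February 2126 has 28 days (2126 is not a leap year): 43 − 28 = 15 left.
15 days into March 2126 → March 15, 2126.
Counting back 600 days from March 15, 2126:
Going back 15 days from March 15, 2126 reaches the end of the previous month; 600 − 15 = 585 left.
February 2126 has 28 days (2126 is not a leap year): 585 − 28 = 557 left.
January 2126 has 31 days: 557 − 31 = 526 left.
December 2125 has 31 days: 526 − 31 = 495 left.
November 2125 has 30 days: 495 − 30 = 465 left.
October 2125 has 31 days: 465 − 31 = 434 left.
September 2125 has 30 days: 434 − 30 = 404 left.
August 2125 has 31 days: 404 − 31 = 373 left.
July 2125 has 31 days: 373 − 31 = 342 left.
June 2125 has 30 days: 342 − 30 = 312 left.
May 2125 has 31 days: 312 − 31 = 281 left.
April 2125 has 30 days: 281 − 30 = 251 left.
March 2125 has 31 days: 251 − 31 = 220 left.
February 2125 has 28 days (2125 is not a leap year): 220 − 28 = 192 left.
January 2125 has 31 days: 192 − 31 = 161 left.
December 2124 has 31 days: 161 − 31 = 130 left.
November 2124 has 30 days: 130 − 30 = 100 left.
October 2124 has 31 days: 100 − 31 = 69 left.
September 2124 has 30 days: 69 − 30 = 39 left.
August 2124 has 31 days: 39 − 31 = 8 left.
July 2124 has 31 days; 31 − 8 = 23 → July 23, 2124.
Adding 227 days from July 23, 2124:
July has 31 days, so 31 − 23 = 8 days remain after July 23, 2124; 227 − 8 = 219 left.
August 2124 has 31 days: 219 − 31 = 188 left.
September 2124 has 30 days: 188 − 30 = 158 left.
October 2124 has 31 days: 158 − 31 = 127 left.
November 2124 has 30 days: 127 − 30 = 97 left.
December 2124 has 31 days: 97 − 31 = 66 left.
January 2125 has 31 days: 66 − 31 = 35 left.
February 2125 has 28 days (2125 is not a leap year): 35 − 28 = 7 left.
7 days into March 2125 → March 7, 2125.
Subtracting 8 months from March 7, 2125:
month 3 − 8 = -5, which is month 7 of year 2124 → July 2124.
Day 7 is valid in July, giving July 7, 2124.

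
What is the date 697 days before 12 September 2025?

Counting back 697 days from September 12, 2025.
Going back 12 days from September 12, 2025 reaches the end of the previous month; 697 − 12 = 685 left.
August 2025 has 31 days: 685 − 31 = 654 left.
July 2025 has 31 days: 654 − 31 = 623 left.
June 2025 has 30 days: 623 − 30 = 593 left.
May 2025 has 31 days: 593 − 31 = 562 left.
April 2025 has 30 days: 562 − 30 = 532 left.
March 2025 has 31 days: 532 − 31 = 501 left.
February 2025 has 28 days (2025 is not a leap year): 501 − 28 = 473 left.
January 2025 has 31 days: 473 − 31 = 442 left.
December 2024 has 31 days: 442 − 31 = 411 left.
November 2024 has 30 days: 411 − 30 = 381 left.
October 2024 has 31 days: 381 − 31 = 350 left.
September 2024 has 30 days: 350 − 30 = 320 left.
August 2024 has 31 days: 320 − 31 = 289 left.
July 2024 has 31 days: 289 − 31 = 258 left.
June 2024 has 30 days: 258 − 30 = 228 left.
May 2024 has 31 days: 228 − 31 = 197 left.
April 2024 has 30 days: 197 − 30 = 167 left.
March 2024 has 31 days: 167 − 31 = 136 left.
February 2024 has 29 days (2024 is a leap year): 136 − 29 = 107 left.
January 2024 has 31 days: 107 − 31 = 76 left.
December 2023 has 31 days: 76 − 31 = 45 left.
November 2023 has 30 days: 45 − 30 = 15 left.
October 2023 has 31 days; 31 − 15 = 16 → October 16, 2023.

October 16, 2023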